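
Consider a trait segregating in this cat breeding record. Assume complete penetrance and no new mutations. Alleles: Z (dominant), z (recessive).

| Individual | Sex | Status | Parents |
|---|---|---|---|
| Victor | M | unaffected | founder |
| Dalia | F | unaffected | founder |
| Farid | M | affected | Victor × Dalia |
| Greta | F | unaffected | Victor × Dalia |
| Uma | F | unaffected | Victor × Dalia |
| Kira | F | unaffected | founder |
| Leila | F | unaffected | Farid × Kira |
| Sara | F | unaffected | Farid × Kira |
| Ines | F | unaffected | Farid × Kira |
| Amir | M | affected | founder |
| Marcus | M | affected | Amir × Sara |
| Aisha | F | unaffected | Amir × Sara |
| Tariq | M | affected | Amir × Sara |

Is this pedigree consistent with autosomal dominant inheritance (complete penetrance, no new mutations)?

Under autosomal dominant, Farid (affected, male) cannot arise from Victor (unaffected) × Dalia (unaffected).

No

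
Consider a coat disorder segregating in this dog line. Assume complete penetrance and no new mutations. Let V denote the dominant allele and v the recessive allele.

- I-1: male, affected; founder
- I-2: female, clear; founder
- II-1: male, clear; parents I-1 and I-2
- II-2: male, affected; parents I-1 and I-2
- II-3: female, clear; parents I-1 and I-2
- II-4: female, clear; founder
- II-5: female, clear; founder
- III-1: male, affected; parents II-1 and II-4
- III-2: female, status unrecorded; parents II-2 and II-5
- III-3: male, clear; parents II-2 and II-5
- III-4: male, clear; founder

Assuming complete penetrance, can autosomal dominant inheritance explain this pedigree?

Under autosomal dominant, III-1 (affected, male) cannot arise from II-1 (clear) × II-4 (clear).

No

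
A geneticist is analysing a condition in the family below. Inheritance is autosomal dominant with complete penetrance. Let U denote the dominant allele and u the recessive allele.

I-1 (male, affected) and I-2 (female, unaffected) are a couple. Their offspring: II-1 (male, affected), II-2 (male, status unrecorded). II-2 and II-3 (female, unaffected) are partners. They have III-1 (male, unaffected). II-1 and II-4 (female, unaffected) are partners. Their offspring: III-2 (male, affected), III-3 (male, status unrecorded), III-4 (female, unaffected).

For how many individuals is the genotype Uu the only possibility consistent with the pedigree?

2

Obligate heterozygotes: II-1 is affected so carries U and received u from I-2 (uu), so II-1 is Uu; III-2 is affected so carries U and received u from II-4 (uu), so III-2 is Uu.
Every other individual is either homozygous by phenotype or has at least one consistent homozygous assignment, so the count is 2.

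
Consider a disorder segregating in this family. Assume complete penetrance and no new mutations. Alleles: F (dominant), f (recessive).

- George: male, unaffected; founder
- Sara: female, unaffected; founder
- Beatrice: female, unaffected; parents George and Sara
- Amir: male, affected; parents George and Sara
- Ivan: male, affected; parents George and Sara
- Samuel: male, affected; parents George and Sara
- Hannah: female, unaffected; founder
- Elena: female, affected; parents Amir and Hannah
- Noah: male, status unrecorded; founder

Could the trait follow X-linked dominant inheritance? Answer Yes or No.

Under X-linked dominant, Amir (affected, male) cannot arise from George (unaffected) × Sara (unaffected).

No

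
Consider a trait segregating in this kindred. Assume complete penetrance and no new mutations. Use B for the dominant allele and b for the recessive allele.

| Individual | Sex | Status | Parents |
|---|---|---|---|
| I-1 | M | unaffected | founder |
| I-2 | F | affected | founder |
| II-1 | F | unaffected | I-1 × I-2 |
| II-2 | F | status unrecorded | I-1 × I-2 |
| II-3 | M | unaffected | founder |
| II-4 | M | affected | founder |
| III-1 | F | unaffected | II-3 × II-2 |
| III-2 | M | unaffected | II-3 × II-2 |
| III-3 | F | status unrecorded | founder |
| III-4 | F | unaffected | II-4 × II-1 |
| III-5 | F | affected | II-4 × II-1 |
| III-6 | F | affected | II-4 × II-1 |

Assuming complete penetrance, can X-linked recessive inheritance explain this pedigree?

A consistent assignment under X-linked recessive exists: I-1 X^B Y, I-2 X^b X^b, II-1 X^B X^b, II-2 X^B X^b, II-3 X^B Y, II-4 X^b Y, III-1 X^B X^B, III-2 X^B Y, III-3 X^B X^B, III-4 X^B X^b, III-5 X^b X^b, III-6 X^b X^b.
In this assignment every recorded phenotype matches its genotype and every non-founder's genotype is obtainable from its parents' genotypes, so the pedigree is consistent.

Yes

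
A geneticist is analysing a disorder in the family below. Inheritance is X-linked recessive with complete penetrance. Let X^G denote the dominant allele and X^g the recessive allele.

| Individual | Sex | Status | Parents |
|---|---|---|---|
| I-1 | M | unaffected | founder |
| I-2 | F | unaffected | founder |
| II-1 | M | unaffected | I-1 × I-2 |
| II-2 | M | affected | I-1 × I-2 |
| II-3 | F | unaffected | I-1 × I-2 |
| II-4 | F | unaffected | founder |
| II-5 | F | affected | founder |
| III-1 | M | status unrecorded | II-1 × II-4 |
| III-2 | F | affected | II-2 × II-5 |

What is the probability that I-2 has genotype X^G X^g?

1

I-2 is unaffected so carries G and passed g to II-2 (X^g Y), so I-2 is X^G X^g, giving P(X^G X^g) = 1.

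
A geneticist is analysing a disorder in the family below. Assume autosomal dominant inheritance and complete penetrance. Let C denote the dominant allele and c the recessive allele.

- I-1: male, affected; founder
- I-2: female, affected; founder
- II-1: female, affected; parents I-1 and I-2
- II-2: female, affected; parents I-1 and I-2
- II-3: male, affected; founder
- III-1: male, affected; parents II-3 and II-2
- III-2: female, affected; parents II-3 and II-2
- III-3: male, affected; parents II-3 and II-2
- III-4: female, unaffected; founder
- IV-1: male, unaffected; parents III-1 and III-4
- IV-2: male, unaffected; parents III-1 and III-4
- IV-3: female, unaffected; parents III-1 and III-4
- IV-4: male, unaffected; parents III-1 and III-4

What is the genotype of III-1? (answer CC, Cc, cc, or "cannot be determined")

From phenotype alone, III-1 is CC or Cc.
III-1 is affected so carries C and passed c to IV-1 (cc), so III-1 is Cc.

Cc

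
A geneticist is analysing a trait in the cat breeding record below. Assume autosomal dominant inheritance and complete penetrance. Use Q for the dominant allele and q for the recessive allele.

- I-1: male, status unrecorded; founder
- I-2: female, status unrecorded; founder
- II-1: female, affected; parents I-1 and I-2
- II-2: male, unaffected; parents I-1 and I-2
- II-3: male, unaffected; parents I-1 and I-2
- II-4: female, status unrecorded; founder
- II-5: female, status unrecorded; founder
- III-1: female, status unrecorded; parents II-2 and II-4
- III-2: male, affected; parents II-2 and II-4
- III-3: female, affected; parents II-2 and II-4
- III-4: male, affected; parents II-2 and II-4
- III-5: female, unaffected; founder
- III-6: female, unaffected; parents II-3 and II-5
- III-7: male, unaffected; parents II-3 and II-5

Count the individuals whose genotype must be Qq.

3

Obligate heterozygotes: III-2 is affected so carries Q and received q from II-2 (qq), so III-2 is Qq; III-3 is affected so carries Q and received q from II-2 (qq), so III-3 is Qq; III-4 is affected so carries Q and received q from II-2 (qq), so III-4 is Qq.
Every other individual is either homozygous by phenotype or has at least one consistent homozygous assignment, so the count is 3.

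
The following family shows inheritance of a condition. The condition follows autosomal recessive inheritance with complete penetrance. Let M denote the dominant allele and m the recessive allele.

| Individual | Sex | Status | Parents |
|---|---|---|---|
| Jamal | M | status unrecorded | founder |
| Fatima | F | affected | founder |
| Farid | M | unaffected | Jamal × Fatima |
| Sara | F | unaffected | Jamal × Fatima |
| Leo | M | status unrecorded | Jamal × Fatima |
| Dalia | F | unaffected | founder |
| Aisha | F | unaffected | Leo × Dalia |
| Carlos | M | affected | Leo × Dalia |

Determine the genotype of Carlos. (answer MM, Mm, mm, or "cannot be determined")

Carlos is affected, so Carlos is mm.

mm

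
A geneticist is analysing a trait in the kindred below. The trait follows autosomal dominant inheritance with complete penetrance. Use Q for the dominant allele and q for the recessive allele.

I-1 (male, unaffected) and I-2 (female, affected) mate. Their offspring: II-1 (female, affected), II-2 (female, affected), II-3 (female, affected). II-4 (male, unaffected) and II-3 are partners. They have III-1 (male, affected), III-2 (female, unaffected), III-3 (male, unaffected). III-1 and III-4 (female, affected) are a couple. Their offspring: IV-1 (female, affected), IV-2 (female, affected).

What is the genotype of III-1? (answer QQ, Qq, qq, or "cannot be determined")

From phenotype alone, III-1 is QQ or Qq.
III-1 is affected so carries Q and received q from II-4 (qq), so III-1 is Qq.

Qq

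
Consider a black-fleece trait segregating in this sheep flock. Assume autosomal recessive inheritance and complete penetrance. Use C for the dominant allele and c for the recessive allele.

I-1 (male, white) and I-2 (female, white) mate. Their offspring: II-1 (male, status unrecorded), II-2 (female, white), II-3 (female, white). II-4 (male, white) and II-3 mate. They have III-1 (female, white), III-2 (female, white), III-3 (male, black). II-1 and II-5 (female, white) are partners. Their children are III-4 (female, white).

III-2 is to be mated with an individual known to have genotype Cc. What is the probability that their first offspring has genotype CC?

II-4 is white so carries C and passed c to III-3 (cc), so II-4 is Cc.
II-3 is white so carries C and passed c to III-3 (cc), so II-3 is Cc.
III-2 is a white offspring of II-4 (Cc) × II-3 (Cc), whose cross gives 1/4 CC : 1/2 Cc : 1/4 cc; conditioning on being white, III-2 is CC with probability 1/3, Cc with probability 2/3.
Summing over parental genotype combinations, P(offspring has genotype CC) = 1/3·1/2 + 2/3·1/4 = 1/3.

1/3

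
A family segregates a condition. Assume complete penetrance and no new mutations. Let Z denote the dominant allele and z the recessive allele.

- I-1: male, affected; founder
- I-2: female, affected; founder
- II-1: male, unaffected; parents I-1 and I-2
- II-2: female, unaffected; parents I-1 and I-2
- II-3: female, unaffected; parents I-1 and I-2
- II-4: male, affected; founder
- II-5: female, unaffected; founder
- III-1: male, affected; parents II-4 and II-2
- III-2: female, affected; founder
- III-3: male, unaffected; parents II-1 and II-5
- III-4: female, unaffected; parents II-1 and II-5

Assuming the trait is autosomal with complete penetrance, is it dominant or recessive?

I-1 and I-2 are both affected yet have an unaffected child II-1. Under a recessive model two affected parents are homozygous and every child would be affected, so the trait cannot be recessive.

dominant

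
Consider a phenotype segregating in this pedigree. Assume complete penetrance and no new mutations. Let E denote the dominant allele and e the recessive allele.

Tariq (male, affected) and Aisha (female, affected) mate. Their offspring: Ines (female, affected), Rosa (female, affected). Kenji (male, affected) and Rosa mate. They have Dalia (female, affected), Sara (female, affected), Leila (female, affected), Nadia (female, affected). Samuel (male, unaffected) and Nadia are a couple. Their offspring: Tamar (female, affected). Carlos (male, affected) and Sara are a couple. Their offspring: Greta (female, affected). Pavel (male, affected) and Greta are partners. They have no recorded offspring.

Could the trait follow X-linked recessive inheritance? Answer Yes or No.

No

Under X-linked recessive, Tamar (affected, female) cannot arise from Samuel (unaffected) × Nadia (affected).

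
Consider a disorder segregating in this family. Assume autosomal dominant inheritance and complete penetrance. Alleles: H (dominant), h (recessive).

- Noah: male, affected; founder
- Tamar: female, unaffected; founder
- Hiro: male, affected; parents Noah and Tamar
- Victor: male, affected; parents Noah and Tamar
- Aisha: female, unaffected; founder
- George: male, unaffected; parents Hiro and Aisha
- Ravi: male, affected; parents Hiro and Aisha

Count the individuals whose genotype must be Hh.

3

Obligate heterozygotes: Hiro is affected so carries H and received h from Tamar (hh), so Hiro is Hh; Victor is affected so carries H and received h from Tamar (hh), so Victor is Hh; Ravi is affected so carries H and received h from Aisha (hh), so Ravi is Hh.
Every other individual is either homozygous by phenotype or has at least one consistent homozygous assignment, so the count is 3.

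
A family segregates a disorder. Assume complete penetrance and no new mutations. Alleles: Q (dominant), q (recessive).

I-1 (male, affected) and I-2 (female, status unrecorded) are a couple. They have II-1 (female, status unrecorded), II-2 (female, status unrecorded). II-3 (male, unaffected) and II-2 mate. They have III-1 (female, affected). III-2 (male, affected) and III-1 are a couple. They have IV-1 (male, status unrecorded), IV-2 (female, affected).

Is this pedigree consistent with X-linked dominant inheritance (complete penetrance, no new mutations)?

A consistent assignment under X-linked dominant exists: I-1 X^Q Y, I-2 X^Q X^Q, II-1 X^Q X^Q, II-2 X^Q X^Q, II-3 X^q Y, III-1 X^Q X^q, III-2 X^Q Y, IV-1 X^Q Y, IV-2 X^Q X^Q.
In this assignment every recorded phenotype matches its genotype and every non-founder's genotype is obtainable from its parents' genotypes, so the pedigree is consistent.

Yes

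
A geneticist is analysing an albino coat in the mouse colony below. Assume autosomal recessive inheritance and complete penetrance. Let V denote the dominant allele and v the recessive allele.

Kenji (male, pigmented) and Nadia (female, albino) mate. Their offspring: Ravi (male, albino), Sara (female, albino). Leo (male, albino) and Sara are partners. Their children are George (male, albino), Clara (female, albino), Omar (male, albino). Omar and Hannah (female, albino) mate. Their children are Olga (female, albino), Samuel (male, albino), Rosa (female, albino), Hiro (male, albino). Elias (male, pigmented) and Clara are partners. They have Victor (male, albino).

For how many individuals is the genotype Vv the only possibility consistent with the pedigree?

2

Obligate heterozygotes: Kenji is pigmented so carries V and passed v to Ravi (vv), so Kenji is Vv; Elias is pigmented so carries V and passed v to Victor (vv), so Elias is Vv.
Every other individual is either homozygous by phenotype or has at least one consistent homozygous assignment, so the count is 2.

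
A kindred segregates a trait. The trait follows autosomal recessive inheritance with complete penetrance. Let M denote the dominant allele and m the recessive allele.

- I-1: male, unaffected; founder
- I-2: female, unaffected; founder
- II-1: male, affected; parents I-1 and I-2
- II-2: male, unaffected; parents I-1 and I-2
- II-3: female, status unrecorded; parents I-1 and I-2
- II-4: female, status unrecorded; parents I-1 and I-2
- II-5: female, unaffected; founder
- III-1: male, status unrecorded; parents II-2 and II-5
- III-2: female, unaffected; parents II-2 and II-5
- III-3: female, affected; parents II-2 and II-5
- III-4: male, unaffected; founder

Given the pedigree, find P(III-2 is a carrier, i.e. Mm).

2/3

II-2 is unaffected so carries M and passed m to III-3 (mm), so II-2 is Mm.
II-5 is unaffected so carries M and passed m to III-3 (mm), so II-5 is Mm.
Their cross gives offspring ratios 1/4 MM : 1/2 Mm : 1/4 mm. Conditioning on III-2 being unaffected, P(Mm) = 1/2 / 3/4 = 2/3.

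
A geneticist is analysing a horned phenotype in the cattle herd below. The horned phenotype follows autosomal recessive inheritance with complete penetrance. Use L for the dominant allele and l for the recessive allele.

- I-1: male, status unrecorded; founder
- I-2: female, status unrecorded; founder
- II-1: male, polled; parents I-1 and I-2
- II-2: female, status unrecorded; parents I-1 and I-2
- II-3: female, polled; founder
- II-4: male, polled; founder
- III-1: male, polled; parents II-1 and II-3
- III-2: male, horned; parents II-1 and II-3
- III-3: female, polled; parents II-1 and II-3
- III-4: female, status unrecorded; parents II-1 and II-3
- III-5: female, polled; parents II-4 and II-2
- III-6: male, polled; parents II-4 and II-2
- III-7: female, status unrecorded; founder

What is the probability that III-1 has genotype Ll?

2/3

II-1 is polled so carries L and passed l to III-2 (ll), so II-1 is Ll.
II-3 is polled so carries L and passed l to III-2 (ll), so II-3 is Ll.
Their cross gives offspring ratios 1/4 LL : 1/2 Ll : 1/4 ll. Conditioning on III-1 being polled, P(Ll) = 1/2 / 3/4 = 2/3.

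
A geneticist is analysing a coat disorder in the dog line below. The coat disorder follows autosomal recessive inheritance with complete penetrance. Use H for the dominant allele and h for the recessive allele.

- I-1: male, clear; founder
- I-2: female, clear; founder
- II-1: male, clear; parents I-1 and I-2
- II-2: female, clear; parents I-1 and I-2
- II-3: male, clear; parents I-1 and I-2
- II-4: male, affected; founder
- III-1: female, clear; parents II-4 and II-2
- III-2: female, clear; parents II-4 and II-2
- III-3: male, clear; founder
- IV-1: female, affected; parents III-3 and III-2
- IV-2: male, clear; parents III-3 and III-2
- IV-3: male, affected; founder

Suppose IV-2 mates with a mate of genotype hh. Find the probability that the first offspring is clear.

III-3 is clear so carries H and passed h to IV-1 (hh), so III-3 is Hh.
III-2 is clear so carries H and received h from II-4 (hh), so III-2 is Hh.
IV-2 is a clear offspring of III-3 (Hh) × III-2 (Hh), whose cross gives 1/4 HH : 1/2 Hh : 1/4 hh; conditioning on being clear, IV-2 is HH with probability 1/3, Hh with probability 2/3.
Summing over parental genotype combinations, P(offspring is clear) = 1/3·1 + 2/3·1/2 = 2/3.

2/3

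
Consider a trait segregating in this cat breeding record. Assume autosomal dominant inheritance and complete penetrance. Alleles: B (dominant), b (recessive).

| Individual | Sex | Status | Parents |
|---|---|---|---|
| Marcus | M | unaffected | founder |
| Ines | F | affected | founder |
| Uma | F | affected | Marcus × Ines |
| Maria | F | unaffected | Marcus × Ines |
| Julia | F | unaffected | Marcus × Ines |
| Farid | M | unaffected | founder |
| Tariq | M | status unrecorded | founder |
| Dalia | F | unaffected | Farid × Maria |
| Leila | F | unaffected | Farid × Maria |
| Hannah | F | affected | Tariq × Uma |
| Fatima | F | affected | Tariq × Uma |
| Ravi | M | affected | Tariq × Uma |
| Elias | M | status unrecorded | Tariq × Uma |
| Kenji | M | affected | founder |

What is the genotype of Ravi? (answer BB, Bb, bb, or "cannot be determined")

Ravi's phenotype allows BB or Bb, and no parent or child forces a single allele at both positions; consistent genotype assignments exist with Ravi as BB or Bb.

cannot be determined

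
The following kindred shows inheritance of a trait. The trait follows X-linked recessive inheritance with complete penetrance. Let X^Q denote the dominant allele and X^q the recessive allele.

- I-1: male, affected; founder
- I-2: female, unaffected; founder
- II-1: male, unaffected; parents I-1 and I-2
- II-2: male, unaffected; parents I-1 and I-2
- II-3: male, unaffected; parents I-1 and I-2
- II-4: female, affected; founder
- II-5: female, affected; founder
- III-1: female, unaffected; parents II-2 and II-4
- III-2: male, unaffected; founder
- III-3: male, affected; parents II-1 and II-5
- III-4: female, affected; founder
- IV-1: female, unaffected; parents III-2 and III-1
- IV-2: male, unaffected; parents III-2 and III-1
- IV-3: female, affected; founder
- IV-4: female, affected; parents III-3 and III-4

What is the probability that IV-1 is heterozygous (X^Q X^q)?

1/2

III-2 is unaffected, so III-2 is X^Q Y.
III-1 is unaffected so carries Q and received q from II-4 (X^q X^q), so III-1 is X^Q X^q.
Their cross gives offspring ratios 1/2 X^Q X^Q : 1/2 X^Q X^q. Conditioning on IV-1 being unaffected, P(X^Q X^q) = 1/2 / 1 = 1/2.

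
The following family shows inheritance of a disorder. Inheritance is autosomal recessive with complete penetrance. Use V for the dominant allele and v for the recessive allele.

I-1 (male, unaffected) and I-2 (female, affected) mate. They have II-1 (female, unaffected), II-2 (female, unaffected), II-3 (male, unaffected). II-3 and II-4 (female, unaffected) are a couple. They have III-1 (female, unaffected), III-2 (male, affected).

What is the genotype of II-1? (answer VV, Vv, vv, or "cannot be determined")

Vv

From phenotype alone, II-1 is VV or Vv.
II-1 is unaffected so carries V and received v from I-2 (vv), so II-1 is Vv.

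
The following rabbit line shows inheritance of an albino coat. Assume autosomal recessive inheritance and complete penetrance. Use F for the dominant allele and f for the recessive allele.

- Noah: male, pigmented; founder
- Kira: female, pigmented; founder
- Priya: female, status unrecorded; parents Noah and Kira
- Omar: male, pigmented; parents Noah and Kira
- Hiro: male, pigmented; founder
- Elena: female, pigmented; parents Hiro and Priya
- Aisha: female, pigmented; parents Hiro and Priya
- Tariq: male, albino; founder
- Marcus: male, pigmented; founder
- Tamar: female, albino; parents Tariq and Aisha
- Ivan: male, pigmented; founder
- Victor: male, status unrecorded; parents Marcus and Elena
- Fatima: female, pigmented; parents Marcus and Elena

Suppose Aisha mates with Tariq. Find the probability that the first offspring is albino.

Aisha is pigmented so carries F and passed f to Tamar (ff), so Aisha is Ff.
Tariq is albino, so Tariq is ff.
The cross gives 1/2 Ff : 1/2 ff, so P(offspring is albino) = 1/2.

1/2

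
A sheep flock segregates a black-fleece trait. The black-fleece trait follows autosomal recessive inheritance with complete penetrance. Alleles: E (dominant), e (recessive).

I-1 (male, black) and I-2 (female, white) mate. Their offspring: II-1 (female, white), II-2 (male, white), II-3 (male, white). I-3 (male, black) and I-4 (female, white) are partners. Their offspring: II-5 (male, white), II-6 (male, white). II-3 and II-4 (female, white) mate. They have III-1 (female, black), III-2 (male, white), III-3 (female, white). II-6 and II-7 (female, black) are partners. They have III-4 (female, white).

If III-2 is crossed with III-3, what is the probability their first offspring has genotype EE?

II-3 is white so carries E and received e from I-1 (ee), so II-3 is Ee.
II-4 is white so carries E and passed e to III-1 (ee), so II-4 is Ee.
III-2 is a white offspring of II-3 (Ee) × II-4 (Ee), whose cross gives 1/4 EE : 1/2 Ee : 1/4 ee; conditioning on being white, III-2 is EE with probability 1/3, Ee with probability 2/3.
III-3 is a white offspring of II-3 (Ee) × II-4 (Ee), whose cross gives 1/4 EE : 1/2 Ee : 1/4 ee; conditioning on being white, III-3 is EE with probability 1/3, Ee with probability 2/3.
Summing over parental genotype combinations, P(offspring has genotype EE) = 1/9·1 + 2/9·1/2 + 2/9·1/2 + 4/9·1/4 = 4/9.

4/9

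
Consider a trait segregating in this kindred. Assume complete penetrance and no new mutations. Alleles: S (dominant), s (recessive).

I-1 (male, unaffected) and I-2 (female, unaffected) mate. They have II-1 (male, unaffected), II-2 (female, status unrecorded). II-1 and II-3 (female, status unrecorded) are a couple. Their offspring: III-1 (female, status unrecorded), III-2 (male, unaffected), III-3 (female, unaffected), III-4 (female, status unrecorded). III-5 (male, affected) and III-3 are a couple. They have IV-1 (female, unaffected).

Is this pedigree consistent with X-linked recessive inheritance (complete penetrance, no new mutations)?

Yes

A consistent assignment under X-linked recessive exists: I-1 X^S Y, I-2 X^S X^S, II-1 X^S Y, II-2 X^S X^S, II-3 X^S X^S, III-1 X^S X^S, III-2 X^S Y, III-3 X^S X^S, III-4 X^S X^S, III-5 X^s Y, IV-1 X^S X^s.
In this assignment every recorded phenotype matches its genotype and every non-founder's genotype is obtainable from its parents' genotypes, so the pedigree is consistent.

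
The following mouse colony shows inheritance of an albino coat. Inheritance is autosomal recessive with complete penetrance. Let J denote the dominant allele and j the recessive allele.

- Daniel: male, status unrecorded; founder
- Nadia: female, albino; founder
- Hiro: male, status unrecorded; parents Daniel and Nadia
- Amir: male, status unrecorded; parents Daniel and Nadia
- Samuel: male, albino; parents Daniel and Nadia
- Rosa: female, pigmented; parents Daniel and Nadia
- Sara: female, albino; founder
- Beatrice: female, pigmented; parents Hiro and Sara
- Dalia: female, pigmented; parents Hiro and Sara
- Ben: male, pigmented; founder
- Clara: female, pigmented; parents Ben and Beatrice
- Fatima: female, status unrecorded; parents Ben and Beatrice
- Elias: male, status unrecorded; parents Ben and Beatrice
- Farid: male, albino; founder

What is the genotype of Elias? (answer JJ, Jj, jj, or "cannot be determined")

Elias's phenotype is unrecorded, and no parent or child forces a single allele at both positions; consistent genotype assignments exist with Elias as JJ or Jj or jj.

cannot be determined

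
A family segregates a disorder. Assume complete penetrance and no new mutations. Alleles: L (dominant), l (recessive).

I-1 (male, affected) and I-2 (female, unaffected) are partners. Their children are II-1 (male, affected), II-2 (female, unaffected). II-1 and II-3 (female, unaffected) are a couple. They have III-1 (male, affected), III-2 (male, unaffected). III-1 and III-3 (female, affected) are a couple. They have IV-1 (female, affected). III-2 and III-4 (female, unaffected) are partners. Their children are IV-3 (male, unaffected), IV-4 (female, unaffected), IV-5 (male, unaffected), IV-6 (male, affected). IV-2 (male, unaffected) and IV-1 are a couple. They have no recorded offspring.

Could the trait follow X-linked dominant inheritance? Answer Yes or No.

Under X-linked dominant, II-1 (affected, male) cannot arise from I-1 (affected) × I-2 (unaffected).

No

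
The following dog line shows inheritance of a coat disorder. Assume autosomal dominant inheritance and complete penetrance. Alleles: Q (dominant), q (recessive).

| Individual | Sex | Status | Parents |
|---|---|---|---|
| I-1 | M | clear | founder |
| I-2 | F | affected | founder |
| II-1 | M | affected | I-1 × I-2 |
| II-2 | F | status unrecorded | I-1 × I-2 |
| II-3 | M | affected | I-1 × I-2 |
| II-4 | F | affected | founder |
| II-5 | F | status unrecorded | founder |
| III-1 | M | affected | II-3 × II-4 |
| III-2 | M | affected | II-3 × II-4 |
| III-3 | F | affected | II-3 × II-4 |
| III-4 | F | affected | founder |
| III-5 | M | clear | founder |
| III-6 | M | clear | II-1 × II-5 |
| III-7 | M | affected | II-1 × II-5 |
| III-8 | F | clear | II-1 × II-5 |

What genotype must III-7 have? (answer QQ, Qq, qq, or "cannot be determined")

III-7's phenotype allows QQ or Qq, and no parent or child forces a single allele at both positions; consistent genotype assignments exist with III-7 as QQ or Qq.

cannot be determined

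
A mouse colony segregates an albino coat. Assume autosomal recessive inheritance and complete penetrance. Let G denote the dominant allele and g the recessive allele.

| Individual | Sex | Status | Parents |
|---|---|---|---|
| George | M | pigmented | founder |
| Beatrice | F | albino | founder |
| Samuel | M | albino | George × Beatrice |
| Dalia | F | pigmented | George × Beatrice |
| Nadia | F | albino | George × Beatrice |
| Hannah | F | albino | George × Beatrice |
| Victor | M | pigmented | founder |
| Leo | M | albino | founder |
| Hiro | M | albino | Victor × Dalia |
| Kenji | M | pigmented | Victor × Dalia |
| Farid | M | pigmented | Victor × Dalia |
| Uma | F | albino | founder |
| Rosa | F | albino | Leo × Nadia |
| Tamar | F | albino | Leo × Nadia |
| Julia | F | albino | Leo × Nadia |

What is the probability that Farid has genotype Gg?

Victor is pigmented so carries G and passed g to Hiro (gg), so Victor is Gg.
Dalia is pigmented so carries G and received g from Beatrice (gg), so Dalia is Gg.
Their cross gives offspring ratios 1/4 GG : 1/2 Gg : 1/4 gg. Conditioning on Farid being pigmented, P(Gg) = 1/2 / 3/4 = 2/3.

2/3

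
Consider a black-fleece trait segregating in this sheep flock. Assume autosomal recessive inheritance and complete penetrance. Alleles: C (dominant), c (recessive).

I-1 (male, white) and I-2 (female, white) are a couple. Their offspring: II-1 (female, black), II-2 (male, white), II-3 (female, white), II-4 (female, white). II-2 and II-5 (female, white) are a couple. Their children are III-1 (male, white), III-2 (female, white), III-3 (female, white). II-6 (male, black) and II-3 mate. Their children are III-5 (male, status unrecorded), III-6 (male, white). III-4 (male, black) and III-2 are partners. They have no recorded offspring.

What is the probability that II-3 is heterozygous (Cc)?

1/2

I-1 is white so carries C and passed c to II-1 (cc), so I-1 is Cc.
I-2 is white so carries C and passed c to II-1 (cc), so I-2 is Cc.
Their cross gives offspring ratios 1/4 CC : 1/2 Cc : 1/4 cc. Conditioning on II-3 being white, P(Cc) = 1/2 / 3/4 = 2/3 before taking II-3's own offspring into account.
II-6 is black, so II-6 is cc.
Now use II-3's offspring. Probability of each recorded status — white son III-6: 1/2 if II-3 is Cc, 1 if CC. (III-5: equally likely either way, so uninformative.)
Bayes: P(Cc) = 2/3·1/2 / (2/3·1/2 + 1/3·1) = 1/2.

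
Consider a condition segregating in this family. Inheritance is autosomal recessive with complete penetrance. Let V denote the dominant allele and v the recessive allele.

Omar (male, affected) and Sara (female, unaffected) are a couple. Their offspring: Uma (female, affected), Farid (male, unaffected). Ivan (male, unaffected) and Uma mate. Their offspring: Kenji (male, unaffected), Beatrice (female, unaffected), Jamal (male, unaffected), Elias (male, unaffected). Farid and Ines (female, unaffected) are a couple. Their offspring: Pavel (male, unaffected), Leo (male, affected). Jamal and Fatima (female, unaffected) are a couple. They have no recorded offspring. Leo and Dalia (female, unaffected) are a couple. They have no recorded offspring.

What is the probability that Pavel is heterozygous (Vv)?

Farid is unaffected so carries V and received v from Omar (vv), so Farid is Vv.
Ines is unaffected so carries V and passed v to Leo (vv), so Ines is Vv.
Their cross gives offspring ratios 1/4 VV : 1/2 Vv : 1/4 vv. Conditioning on Pavel being unaffected, P(Vv) = 1/2 / 3/4 = 2/3.

2/3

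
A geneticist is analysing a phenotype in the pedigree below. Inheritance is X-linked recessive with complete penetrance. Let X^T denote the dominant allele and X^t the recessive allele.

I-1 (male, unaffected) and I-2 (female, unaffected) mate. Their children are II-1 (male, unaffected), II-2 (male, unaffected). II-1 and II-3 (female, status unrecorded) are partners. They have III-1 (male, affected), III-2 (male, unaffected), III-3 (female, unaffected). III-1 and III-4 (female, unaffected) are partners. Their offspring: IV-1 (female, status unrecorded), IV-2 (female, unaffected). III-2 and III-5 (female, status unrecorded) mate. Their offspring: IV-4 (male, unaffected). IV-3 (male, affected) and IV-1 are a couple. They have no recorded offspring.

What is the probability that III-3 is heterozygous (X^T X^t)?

II-1 is unaffected, so II-1 is X^T Y.
II-3 passed T to III-2 (X^T Y) and passed t to III-1 (X^t Y), so II-3 is X^T X^t.
Their cross gives offspring ratios 1/2 X^T X^T : 1/2 X^T X^t. Conditioning on III-3 being unaffected, P(X^T X^t) = 1/2 / 1 = 1/2.

1/2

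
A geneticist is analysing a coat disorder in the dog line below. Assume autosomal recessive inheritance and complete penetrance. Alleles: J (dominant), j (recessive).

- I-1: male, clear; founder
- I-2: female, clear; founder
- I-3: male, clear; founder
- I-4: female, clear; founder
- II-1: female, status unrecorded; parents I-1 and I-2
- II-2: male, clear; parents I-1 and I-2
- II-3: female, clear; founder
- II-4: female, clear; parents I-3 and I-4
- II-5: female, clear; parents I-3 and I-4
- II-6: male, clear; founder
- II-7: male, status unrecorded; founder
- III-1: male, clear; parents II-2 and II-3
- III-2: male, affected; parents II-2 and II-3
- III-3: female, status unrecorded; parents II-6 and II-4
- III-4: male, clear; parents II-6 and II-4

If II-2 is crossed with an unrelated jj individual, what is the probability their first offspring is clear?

1/2

II-2 is clear so carries J and passed j to III-2 (jj), so II-2 is Jj.
The cross gives 1/2 Jj : 1/2 jj, so P(offspring is clear) = 1/2.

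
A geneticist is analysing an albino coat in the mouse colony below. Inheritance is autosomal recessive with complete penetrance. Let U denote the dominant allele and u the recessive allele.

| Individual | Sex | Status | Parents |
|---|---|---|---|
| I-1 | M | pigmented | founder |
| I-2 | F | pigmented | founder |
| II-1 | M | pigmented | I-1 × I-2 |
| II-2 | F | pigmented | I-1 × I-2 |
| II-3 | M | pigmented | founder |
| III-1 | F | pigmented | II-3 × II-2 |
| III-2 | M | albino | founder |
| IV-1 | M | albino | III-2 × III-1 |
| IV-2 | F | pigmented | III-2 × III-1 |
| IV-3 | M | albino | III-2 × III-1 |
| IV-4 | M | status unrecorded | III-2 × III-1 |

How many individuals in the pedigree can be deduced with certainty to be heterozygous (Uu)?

Obligate heterozygotes: III-1 is pigmented so carries U and passed u to IV-1 (uu), so III-1 is Uu; IV-2 is pigmented so carries U and received u from III-2 (uu), so IV-2 is Uu.
Every other individual is either homozygous by phenotype or has at least one consistent homozygous assignment, so the count is 2.

2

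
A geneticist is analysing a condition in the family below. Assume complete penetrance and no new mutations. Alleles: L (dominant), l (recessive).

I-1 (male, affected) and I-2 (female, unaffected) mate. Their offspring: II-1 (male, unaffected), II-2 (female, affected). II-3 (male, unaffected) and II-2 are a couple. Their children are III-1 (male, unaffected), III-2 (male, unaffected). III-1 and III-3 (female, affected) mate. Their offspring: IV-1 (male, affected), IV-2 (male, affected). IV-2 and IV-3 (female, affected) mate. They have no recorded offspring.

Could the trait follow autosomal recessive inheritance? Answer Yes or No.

A consistent assignment under autosomal recessive exists: I-1 ll, I-2 Ll, II-1 Ll, II-2 ll, II-3 LL, III-1 Ll, III-2 Ll, III-3 ll, IV-1 ll, IV-2 ll, IV-3 ll.
In this assignment every recorded phenotype matches its genotype and every non-founder's genotype is obtainable from its parents' genotypes, so the pedigree is consistent.

Yes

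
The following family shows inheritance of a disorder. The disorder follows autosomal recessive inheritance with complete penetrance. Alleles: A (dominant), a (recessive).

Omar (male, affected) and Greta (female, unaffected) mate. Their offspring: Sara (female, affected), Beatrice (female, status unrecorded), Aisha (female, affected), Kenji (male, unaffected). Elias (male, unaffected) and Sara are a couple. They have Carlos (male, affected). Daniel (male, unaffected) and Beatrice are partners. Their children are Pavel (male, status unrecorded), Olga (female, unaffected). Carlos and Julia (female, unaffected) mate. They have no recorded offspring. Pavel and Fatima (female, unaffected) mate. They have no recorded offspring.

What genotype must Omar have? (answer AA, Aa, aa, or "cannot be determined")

Omar is affected, so Omar is aa.

aa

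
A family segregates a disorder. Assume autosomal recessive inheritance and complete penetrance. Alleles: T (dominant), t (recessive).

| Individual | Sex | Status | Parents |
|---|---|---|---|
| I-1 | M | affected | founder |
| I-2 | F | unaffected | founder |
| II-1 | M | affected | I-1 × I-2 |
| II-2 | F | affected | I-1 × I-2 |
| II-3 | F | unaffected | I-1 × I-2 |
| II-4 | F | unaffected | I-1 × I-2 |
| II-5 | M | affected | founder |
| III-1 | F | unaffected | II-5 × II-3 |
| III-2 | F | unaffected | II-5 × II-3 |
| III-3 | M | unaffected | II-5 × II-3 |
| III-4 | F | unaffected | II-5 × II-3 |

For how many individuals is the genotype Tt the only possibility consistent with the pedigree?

7

Obligate heterozygotes: I-2 is unaffected so carries T and passed t to II-1 (tt), so I-2 is Tt; II-3 is unaffected so carries T and received t from I-1 (tt), so II-3 is Tt; II-4 is unaffected so carries T and received t from I-1 (tt), so II-4 is Tt; III-1 is unaffected so carries T and received t from II-5 (tt), so III-1 is Tt; III-2 is unaffected so carries T and received t from II-5 (tt), so III-2 is Tt; III-3 is unaffected so carries T and received t from II-5 (tt), so III-3 is Tt; III-4 is unaffected so carries T and received t from II-5 (tt), so III-4 is Tt.
Every other individual is either homozygous by phenotype or has at least one consistent homozygous assignment, so the count is 7.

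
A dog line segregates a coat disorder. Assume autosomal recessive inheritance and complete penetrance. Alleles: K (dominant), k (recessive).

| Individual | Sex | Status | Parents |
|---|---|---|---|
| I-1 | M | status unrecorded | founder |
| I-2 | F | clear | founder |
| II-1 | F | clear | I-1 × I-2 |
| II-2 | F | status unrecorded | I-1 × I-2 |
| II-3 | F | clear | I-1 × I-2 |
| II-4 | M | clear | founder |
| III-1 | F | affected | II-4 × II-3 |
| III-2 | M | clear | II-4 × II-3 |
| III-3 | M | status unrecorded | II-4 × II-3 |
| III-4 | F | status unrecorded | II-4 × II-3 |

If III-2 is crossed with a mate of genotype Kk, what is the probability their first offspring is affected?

II-4 is clear so carries K and passed k to III-1 (kk), so II-4 is Kk.
II-3 is clear so carries K and passed k to III-1 (kk), so II-3 is Kk.
III-2 is a clear offspring of II-4 (Kk) × II-3 (Kk), whose cross gives 1/4 KK : 1/2 Kk : 1/4 kk; conditioning on being clear, III-2 is KK with probability 1/3, Kk with probability 2/3.
Summing over parental genotype combinations, P(offspring is affected) = 2/3·1/4 = 1/6.

1/6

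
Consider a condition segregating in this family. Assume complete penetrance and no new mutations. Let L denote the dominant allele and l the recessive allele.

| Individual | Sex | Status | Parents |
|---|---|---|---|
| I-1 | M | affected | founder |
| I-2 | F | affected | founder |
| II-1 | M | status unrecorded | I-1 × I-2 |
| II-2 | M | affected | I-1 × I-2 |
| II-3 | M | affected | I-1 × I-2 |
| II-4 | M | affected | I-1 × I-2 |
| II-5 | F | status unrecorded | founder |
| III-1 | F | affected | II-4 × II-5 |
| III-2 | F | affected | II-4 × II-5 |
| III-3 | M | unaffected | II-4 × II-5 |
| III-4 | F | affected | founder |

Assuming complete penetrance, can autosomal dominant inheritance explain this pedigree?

Yes

A consistent assignment under autosomal dominant exists: I-1 LL, I-2 Ll, II-1 LL, II-2 LL, II-3 LL, II-4 Ll, II-5 Ll, III-1 LL, III-2 LL, III-3 ll, III-4 LL.
In this assignment every recorded phenotype matches its genotype and every non-founder's genotype is obtainable from its parents' genotypes, so the pedigree is consistent.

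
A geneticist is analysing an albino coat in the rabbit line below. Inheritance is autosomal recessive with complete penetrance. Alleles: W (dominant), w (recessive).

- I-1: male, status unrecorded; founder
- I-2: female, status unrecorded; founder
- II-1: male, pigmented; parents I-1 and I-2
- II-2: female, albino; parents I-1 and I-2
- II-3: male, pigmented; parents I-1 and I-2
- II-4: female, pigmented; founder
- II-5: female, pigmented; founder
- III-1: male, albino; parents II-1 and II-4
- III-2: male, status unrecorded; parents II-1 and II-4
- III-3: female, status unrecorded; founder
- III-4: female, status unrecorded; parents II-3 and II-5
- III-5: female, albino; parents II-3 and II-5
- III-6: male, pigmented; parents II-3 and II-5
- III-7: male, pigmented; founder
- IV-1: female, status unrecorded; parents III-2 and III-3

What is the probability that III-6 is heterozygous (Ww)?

II-3 is pigmented so carries W and passed w to III-5 (ww), so II-3 is Ww.
II-5 is pigmented so carries W and passed w to III-5 (ww), so II-5 is Ww.
Their cross gives offspring ratios 1/4 WW : 1/2 Ww : 1/4 ww. Conditioning on III-6 being pigmented, P(Ww) = 1/2 / 3/4 = 2/3.

2/3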